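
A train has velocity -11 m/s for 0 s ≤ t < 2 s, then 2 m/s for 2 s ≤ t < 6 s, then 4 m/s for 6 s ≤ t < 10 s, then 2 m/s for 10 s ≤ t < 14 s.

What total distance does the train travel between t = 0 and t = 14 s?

Distance (not displacement) is the total path length: add the absolute areas under v-t.
0–2 s: |-11| × 2 = 22 m
2–6 s: |2| × 4 = 8 m
6–10 s: |4| × 4 = 16 m
10–14 s: |2| × 4 = 8 m
Total distance = 54 m

54 m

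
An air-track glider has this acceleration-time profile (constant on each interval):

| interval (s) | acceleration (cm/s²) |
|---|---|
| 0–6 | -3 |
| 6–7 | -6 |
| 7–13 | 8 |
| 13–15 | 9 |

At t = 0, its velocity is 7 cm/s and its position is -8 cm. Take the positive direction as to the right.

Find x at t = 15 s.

On each constant-a segment, Δv = aΔt and Δx = v₀Δt + ½aΔt²; chain segment to segment.
0–6 s: v starts 7 cm/s; Δx = 7·6 + ½·-3·6² = -12 cm; v ends -11 cm/s.
6–7 s: v starts -11 cm/s; Δx = -11·1 + ½·-6·1² = -14 cm; v ends -17 cm/s.
7–13 s: v starts -17 cm/s; Δx = -17·6 + ½·8·6² = 42 cm; v ends 31 cm/s.
13–15 s: v starts 31 cm/s; Δx = 31·2 + ½·9·2² = 80 cm; v ends 49 cm/s.
x(15) = -8 + Σ Δx = 88 cm.

88 cm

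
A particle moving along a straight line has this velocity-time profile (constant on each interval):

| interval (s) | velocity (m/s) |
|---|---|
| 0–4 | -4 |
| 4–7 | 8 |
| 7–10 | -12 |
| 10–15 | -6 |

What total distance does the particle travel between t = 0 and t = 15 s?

106 m

Distance (not displacement) is the total path length: add the absolute areas under v-t.
0–4 s: |-4| × 4 = 16 m
4–7 s: |8| × 3 = 24 m
7–10 s: |-12| × 3 = 36 m
10–15 s: |-6| × 5 = 30 m
Total distance = 106 m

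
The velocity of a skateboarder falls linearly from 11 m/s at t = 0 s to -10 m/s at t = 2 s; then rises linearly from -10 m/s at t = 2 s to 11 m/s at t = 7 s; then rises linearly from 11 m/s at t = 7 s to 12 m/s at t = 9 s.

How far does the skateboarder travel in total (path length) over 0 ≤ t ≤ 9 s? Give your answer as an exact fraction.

359/6 m

Total distance travelled is ∫|v| dt — sum the magnitudes of each area piece.
0–2 s: v = 0 at t = 22/21 s; triangle areas 121/21 + 100/21 = 221/21 m
2–7 s: v = 0 at t = 92/21 s; triangle areas 250/21 + 605/42 = 1105/42 m
7–9 s: |½(11 + 12)(2)| = 23 m
Total distance = 359/6 m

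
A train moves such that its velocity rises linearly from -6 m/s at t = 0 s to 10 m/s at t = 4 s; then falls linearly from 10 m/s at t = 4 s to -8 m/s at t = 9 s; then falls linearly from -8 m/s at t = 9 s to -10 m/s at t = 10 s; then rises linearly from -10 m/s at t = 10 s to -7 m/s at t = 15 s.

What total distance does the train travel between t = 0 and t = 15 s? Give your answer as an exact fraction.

Distance (not displacement) is the total path length: add the absolute areas under v-t.
0–4 s: v = 0 at t = 1.5 s; triangle areas 4.5 + 12.5 = 17 m
4–9 s: v = 0 at t = 61/9 s; triangle areas 125/9 + 80/9 = 205/9 m
9–10 s: |½(-8 + -10)(1)| = 9 m
10–15 s: |½(-10 + -7)(5)| = 42.5 m
Total distance = 1643/18 m

1643/18 m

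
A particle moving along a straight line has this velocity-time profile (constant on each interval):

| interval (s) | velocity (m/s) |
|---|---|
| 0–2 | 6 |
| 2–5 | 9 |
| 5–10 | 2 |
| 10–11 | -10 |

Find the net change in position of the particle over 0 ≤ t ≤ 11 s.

Net displacement equals the area under the velocity-time graph (areas below the axis count negative).
0–2 s: 6 × 2 = 12 m
2–5 s: 9 × 3 = 27 m
5–10 s: 2 × 5 = 10 m
10–11 s: -10 × 1 = -10 m
Net displacement = 39 m

39 m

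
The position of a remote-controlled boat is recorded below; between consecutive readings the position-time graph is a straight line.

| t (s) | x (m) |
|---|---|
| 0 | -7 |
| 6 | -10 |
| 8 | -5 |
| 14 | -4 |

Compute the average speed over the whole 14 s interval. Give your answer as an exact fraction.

9/14 m/s

Average speed = (total path length)/(elapsed time); on a piecewise-linear x-t graph the path length is Σ|Δx|.
0–6 s: |Δx| = |-10 − -7| = 3 m
6–8 s: |Δx| = |-5 − -10| = 5 m
8–14 s: |Δx| = |-4 − -5| = 1 m
Total path = 9 m; average speed = 9/14 = 9/14 m/s.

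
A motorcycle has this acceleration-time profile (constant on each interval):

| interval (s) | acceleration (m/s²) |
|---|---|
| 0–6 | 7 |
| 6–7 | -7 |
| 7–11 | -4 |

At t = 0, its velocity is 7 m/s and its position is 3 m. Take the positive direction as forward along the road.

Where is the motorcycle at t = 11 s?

352.5 m

On each constant-a segment, Δv = aΔt and Δx = v₀Δt + ½aΔt²; chain segment to segment.
0–6 s: v starts 7 m/s; Δx = 7·6 + ½·7·6² = 168 m; v ends 49 m/s.
6–7 s: v starts 49 m/s; Δx = 49·1 + ½·-7·1² = 45.5 m; v ends 42 m/s.
7–11 s: v starts 42 m/s; Δx = 42·4 + ½·-4·4² = 136 m; v ends 26 m/s.
x(11) = 3 + Σ Δx = 352.5 m.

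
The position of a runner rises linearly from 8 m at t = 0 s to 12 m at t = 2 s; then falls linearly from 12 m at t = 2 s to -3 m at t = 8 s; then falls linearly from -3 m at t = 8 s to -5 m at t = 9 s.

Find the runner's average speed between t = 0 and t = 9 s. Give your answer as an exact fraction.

7/3 m/s

Average speed = (total path length)/(elapsed time); on a piecewise-linear x-t graph the path length is Σ|Δx|.
0–2 s: |Δx| = |12 − 8| = 4 m
2–8 s: |Δx| = |-3 − 12| = 15 m
8–9 s: |Δx| = |-5 − -3| = 2 m
Total path = 21 m; average speed = 21/9 = 7/3 m/s.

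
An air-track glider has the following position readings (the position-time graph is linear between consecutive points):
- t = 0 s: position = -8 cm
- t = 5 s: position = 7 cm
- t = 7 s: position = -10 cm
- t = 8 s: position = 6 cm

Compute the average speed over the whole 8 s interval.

Average speed = (total path length)/(elapsed time); on a piecewise-linear x-t graph the path length is Σ|Δx|.
0–5 s: |Δx| = |7 − -8| = 15 cm
5–7 s: |Δx| = |-10 − 7| = 17 cm
7–8 s: |Δx| = |6 − -10| = 16 cm
Total path = 48 cm; average speed = 48/8 = 6 cm/s.

6 cm/s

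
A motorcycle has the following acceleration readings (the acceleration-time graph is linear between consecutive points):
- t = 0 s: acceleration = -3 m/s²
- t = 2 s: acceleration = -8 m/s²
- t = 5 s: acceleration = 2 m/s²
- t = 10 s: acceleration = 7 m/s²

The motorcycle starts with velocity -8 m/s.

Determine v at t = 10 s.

Δv equals the area under the a-t graph; then v = v₀ + Δv.
0–2 s: ½(-3 + -8)(2) = -11 m/s
2–5 s: ½(-8 + 2)(3) = -9 m/s
5–10 s: ½(2 + 7)(5) = 22.5 m/s
Δv = 2.5 m/s, so v(10) = -8 + (2.5) = -5.5 m/s.

-5.5 m/s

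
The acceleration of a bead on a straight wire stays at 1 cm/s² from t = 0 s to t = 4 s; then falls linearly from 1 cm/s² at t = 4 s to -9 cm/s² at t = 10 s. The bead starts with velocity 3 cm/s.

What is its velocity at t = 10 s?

-17 cm/s

Δv equals the area under the a-t graph; then v = v₀ + Δv.
0–4 s: 1 × 4 = 4 cm/s
4–10 s: ½(1 + -9)(6) = -24 cm/s
Δv = -20 cm/s, so v(10) = 3 + (-20) = -17 cm/s.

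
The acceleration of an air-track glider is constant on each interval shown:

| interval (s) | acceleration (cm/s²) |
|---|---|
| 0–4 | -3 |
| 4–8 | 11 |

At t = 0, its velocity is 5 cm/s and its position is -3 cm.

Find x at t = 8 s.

On each constant-a segment, Δv = aΔt and Δx = v₀Δt + ½aΔt²; chain segment to segment.
0–4 s: v starts 5 cm/s; Δx = 5·4 + ½·-3·4² = -4 cm; v ends -7 cm/s.
4–8 s: v starts -7 cm/s; Δx = -7·4 + ½·11·4² = 60 cm; v ends 37 cm/s.
x(8) = -3 + Σ Δx = 53 cm.

53 cm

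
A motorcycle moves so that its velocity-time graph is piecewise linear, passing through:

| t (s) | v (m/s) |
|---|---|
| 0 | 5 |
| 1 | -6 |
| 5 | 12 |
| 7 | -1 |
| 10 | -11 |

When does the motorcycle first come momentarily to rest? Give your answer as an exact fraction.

v changes sign on 0–1 s (from 5 to -6); the graph is linear there, so v = 0 at t = 0 + (-5)·(1 − 0)/(-6 − 5) = 5/11 s.

t = 5/11 s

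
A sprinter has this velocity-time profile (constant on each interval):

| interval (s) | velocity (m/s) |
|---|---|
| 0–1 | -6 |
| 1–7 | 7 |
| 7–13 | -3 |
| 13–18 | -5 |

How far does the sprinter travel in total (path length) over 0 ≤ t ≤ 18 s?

Distance (not displacement) is the total path length: add the absolute areas under v-t.
0–1 s: |-6| × 1 = 6 m
1–7 s: |7| × 6 = 42 m
7–13 s: |-3| × 6 = 18 m
13–18 s: |-5| × 5 = 25 m
Total distance = 91 m

91 m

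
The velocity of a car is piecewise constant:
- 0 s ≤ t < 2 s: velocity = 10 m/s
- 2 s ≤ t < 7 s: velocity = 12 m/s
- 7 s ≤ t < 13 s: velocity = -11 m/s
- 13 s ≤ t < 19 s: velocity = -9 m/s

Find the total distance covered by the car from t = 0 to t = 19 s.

Total distance travelled is ∫|v| dt — sum the magnitudes of each area piece.
0–2 s: |10| × 2 = 20 m
2–7 s: |12| × 5 = 60 m
7–13 s: |-11| × 6 = 66 m
13–19 s: |-9| × 6 = 54 m
Total distance = 200 m

200 m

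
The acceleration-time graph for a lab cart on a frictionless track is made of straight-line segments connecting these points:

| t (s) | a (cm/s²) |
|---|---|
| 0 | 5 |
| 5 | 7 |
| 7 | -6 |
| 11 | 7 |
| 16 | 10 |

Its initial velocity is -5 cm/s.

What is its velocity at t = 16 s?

70.5 cm/s

Δv equals the area under the a-t graph; then v = v₀ + Δv.
0–5 s: ½(5 + 7)(5) = 30 cm/s
5–7 s: ½(7 + -6)(2) = 1 cm/s
7–11 s: ½(-6 + 7)(4) = 2 cm/s
11–16 s: ½(7 + 10)(5) = 42.5 cm/s
Δv = 75.5 cm/s, so v(16) = -5 + (75.5) = 70.5 cm/s.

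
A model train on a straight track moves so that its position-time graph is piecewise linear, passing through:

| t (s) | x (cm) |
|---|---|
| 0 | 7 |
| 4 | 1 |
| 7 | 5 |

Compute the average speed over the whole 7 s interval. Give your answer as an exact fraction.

Average speed = (total path length)/(elapsed time); on a piecewise-linear x-t graph the path length is Σ|Δx|.
0–4 s: |Δx| = |1 − 7| = 6 cm
4–7 s: |Δx| = |5 − 1| = 4 cm
Total path = 10 cm; average speed = 10/7 = 10/7 cm/s.

10/7 cm/s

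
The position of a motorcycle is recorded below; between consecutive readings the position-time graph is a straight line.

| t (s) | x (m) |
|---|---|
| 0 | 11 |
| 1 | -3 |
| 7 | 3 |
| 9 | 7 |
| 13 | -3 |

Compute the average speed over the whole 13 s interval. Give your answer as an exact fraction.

Average speed = (total path length)/(elapsed time); on a piecewise-linear x-t graph the path length is Σ|Δx|.
0–1 s: |Δx| = |-3 − 11| = 14 m
1–7 s: |Δx| = |3 − -3| = 6 m
7–9 s: |Δx| = |7 − 3| = 4 m
9–13 s: |Δx| = |-3 − 7| = 10 m
Total path = 34 m; average speed = 34/13 = 34/13 m/s.

34/13 m/s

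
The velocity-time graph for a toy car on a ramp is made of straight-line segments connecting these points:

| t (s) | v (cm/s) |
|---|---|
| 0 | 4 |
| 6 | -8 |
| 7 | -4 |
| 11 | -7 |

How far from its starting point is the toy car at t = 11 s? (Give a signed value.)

Net displacement equals the area under the velocity-time graph (areas below the axis count negative).
0–6 s: ½(4 + -8)(6) = -12 cm
6–7 s: ½(-8 + -4)(1) = -6 cm
7–11 s: ½(-4 + -7)(4) = -22 cm
Net displacement = -40 cm

-40 cm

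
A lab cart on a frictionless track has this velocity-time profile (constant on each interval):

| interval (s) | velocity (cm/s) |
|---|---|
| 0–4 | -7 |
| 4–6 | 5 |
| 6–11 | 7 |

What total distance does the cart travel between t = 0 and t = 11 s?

73 cm

Total distance travelled is ∫|v| dt — sum the magnitudes of each area piece.
0–4 s: |-7| × 4 = 28 cm
4–6 s: |5| × 2 = 10 cm
6–11 s: |7| × 5 = 35 cm
Total distance = 73 cm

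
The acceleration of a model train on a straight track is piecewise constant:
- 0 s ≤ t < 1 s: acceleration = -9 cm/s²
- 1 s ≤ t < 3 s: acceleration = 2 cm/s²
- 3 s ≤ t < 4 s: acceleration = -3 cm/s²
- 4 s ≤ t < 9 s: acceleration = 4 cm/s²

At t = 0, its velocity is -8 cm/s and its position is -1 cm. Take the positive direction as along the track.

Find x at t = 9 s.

On each constant-a segment, Δv = aΔt and Δx = v₀Δt + ½aΔt²; chain segment to segment.
0–1 s: v starts -8 cm/s; Δx = -8·1 + ½·-9·1² = -12.5 cm; v ends -17 cm/s.
1–3 s: v starts -17 cm/s; Δx = -17·2 + ½·2·2² = -30 cm; v ends -13 cm/s.
3–4 s: v starts -13 cm/s; Δx = -13·1 + ½·-3·1² = -14.5 cm; v ends -16 cm/s.
4–9 s: v starts -16 cm/s; Δx = -16·5 + ½·4·5² = -30 cm; v ends 4 cm/s.
x(9) = -1 + Σ Δx = -88 cm.

-88 cm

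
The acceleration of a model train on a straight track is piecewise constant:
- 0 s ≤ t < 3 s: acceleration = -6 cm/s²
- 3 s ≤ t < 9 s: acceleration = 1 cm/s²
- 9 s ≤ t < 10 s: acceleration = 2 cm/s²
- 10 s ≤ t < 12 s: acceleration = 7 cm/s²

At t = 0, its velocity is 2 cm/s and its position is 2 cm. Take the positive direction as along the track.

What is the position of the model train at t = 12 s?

On each constant-a segment, Δv = aΔt and Δx = v₀Δt + ½aΔt²; chain segment to segment.
0–3 s: v starts 2 cm/s; Δx = 2·3 + ½·-6·3² = -21 cm; v ends -16 cm/s.
3–9 s: v starts -16 cm/s; Δx = -16·6 + ½·1·6² = -78 cm; v ends -10 cm/s.
9–10 s: v starts -10 cm/s; Δx = -10·1 + ½·2·1² = -9 cm; v ends -8 cm/s.
10–12 s: v starts -8 cm/s; Δx = -8·2 + ½·7·2² = -2 cm; v ends 6 cm/s.
x(12) = 2 + Σ Δx = -108 cm.

-108 cm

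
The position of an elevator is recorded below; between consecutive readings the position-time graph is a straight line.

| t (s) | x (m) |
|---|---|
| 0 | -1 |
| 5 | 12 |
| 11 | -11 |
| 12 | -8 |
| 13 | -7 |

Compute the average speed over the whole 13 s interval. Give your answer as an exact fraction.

40/13 m/s

Average speed = (total path length)/(elapsed time); on a piecewise-linear x-t graph the path length is Σ|Δx|.
0–5 s: |Δx| = |12 − -1| = 13 m
5–11 s: |Δx| = |-11 − 12| = 23 m
11–12 s: |Δx| = |-8 − -11| = 3 m
12–13 s: |Δx| = |-7 − -8| = 1 m
Total path = 40 m; average speed = 40/13 = 40/13 m/s.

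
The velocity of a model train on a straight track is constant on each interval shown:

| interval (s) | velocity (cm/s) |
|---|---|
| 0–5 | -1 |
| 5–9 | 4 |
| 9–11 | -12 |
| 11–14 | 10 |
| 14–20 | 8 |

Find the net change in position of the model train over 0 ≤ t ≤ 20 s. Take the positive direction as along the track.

Displacement is the signed area under the v-t curve.
0–5 s: -1 × 5 = -5 cm
5–9 s: 4 × 4 = 16 cm
9–11 s: -12 × 2 = -24 cm
11–14 s: 10 × 3 = 30 cm
14–20 s: 8 × 6 = 48 cm
Net displacement = 65 cm

65 cm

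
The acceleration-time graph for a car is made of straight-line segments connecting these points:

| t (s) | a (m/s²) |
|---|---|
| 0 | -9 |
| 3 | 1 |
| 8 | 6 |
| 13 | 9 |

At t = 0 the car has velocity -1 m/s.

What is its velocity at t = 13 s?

42 m/s

Δv equals the area under the a-t graph; then v = v₀ + Δv.
0–3 s: ½(-9 + 1)(3) = -12 m/s
3–8 s: ½(1 + 6)(5) = 17.5 m/s
8–13 s: ½(6 + 9)(5) = 37.5 m/s
Δv = 43 m/s, so v(13) = -1 + (43) = 42 m/s.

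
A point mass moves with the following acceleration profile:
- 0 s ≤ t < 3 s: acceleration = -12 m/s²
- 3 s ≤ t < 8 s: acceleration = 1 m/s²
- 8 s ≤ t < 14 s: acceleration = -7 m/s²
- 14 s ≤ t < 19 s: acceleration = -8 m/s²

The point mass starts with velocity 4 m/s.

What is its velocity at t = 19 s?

-109 m/s

Δv equals the area under the a-t graph; then v = v₀ + Δv.
0–3 s: -12 × 3 = -36 m/s
3–8 s: 1 × 5 = 5 m/s
8–14 s: -7 × 6 = -42 m/s
14–19 s: -8 × 5 = -40 m/s
Δv = -113 m/s, so v(19) = 4 + (-113) = -109 m/s.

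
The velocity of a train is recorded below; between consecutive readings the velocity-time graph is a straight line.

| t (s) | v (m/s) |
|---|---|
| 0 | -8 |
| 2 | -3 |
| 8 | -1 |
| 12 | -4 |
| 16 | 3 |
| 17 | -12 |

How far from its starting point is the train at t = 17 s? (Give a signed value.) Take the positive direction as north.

Displacement is the signed area under the v-t curve.
0–2 s: ½(-8 + -3)(2) = -11 m
2–8 s: ½(-3 + -1)(6) = -12 m
8–12 s: ½(-1 + -4)(4) = -10 m
12–16 s: ½(-4 + 3)(4) = -2 m
16–17 s: ½(3 + -12)(1) = -4.5 m
Net displacement = -39.5 m

-39.5 m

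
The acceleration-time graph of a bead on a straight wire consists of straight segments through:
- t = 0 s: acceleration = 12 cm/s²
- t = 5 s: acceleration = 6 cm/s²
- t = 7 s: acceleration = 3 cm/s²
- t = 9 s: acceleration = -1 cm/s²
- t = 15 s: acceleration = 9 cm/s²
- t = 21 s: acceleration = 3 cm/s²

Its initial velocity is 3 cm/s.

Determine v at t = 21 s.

Δv equals the area under the a-t graph; then v = v₀ + Δv.
0–5 s: ½(12 + 6)(5) = 45 cm/s
5–7 s: ½(6 + 3)(2) = 9 cm/s
7–9 s: ½(3 + -1)(2) = 2 cm/s
9–15 s: ½(-1 + 9)(6) = 24 cm/s
15–21 s: ½(9 + 3)(6) = 36 cm/s
Δv = 116 cm/s, so v(21) = 3 + (116) = 119 cm/s.

119 cm/s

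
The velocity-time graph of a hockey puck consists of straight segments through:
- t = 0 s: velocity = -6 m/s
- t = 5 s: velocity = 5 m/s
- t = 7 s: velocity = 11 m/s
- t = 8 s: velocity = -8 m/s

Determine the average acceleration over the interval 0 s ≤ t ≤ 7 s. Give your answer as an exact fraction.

Average acceleration = Δv/Δt = (11 − -6)/(7 − 0) = 17/7 m/s².

17/7 m/s²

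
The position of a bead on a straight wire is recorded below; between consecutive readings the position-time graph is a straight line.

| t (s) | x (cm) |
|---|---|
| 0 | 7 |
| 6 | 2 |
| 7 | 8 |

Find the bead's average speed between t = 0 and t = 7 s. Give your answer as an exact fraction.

11/7 cm/s

Average speed = (total path length)/(elapsed time); on a piecewise-linear x-t graph the path length is Σ|Δx|.
0–6 s: |Δx| = |2 − 7| = 5 cm
6–7 s: |Δx| = |8 − 2| = 6 cm
Total path = 11 cm; average speed = 11/7 = 11/7 cm/s.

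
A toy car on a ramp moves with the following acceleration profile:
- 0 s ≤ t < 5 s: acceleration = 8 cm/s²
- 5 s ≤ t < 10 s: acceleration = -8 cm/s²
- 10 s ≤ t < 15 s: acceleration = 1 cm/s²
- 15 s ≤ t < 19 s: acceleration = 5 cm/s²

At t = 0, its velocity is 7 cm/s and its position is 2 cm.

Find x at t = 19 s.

407.5 cm

On each constant-a segment, Δv = aΔt and Δx = v₀Δt + ½aΔt²; chain segment to segment.
0–5 s: v starts 7 cm/s; Δx = 7·5 + ½·8·5² = 135 cm; v ends 47 cm/s.
5–10 s: v starts 47 cm/s; Δx = 47·5 + ½·-8·5² = 135 cm; v ends 7 cm/s.
10–15 s: v starts 7 cm/s; Δx = 7·5 + ½·1·5² = 47.5 cm; v ends 12 cm/s.
15–19 s: v starts 12 cm/s; Δx = 12·4 + ½·5·4² = 88 cm; v ends 32 cm/s.
x(19) = 2 + Σ Δx = 407.5 cm.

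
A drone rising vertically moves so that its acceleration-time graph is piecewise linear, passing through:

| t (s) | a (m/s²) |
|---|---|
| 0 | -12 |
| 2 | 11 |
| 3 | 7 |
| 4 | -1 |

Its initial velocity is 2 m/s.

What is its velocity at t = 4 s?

13 m/s

Δv equals the area under the a-t graph; then v = v₀ + Δv.
0–2 s: ½(-12 + 11)(2) = -1 m/s
2–3 s: ½(11 + 7)(1) = 9 m/s
3–4 s: ½(7 + -1)(1) = 3 m/s
Δv = 11 m/s, so v(4) = 2 + (11) = 13 m/s.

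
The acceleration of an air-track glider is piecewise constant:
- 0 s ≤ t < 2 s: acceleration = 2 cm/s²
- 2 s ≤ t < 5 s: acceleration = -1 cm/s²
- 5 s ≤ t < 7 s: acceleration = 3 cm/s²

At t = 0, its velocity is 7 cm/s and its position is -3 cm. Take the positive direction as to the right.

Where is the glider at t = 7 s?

65.5 cm

On each constant-a segment, Δv = aΔt and Δx = v₀Δt + ½aΔt²; chain segment to segment.
0–2 s: v starts 7 cm/s; Δx = 7·2 + ½·2·2² = 18 cm; v ends 11 cm/s.
2–5 s: v starts 11 cm/s; Δx = 11·3 + ½·-1·3² = 28.5 cm; v ends 8 cm/s.
5–7 s: v starts 8 cm/s; Δx = 8·2 + ½·3·2² = 22 cm; v ends 14 cm/s.
x(7) = -3 + Σ Δx = 65.5 cm.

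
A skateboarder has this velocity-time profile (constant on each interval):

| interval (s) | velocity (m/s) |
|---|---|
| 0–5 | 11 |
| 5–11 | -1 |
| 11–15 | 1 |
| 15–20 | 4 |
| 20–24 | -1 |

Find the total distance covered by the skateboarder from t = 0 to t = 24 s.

Total distance travelled is ∫|v| dt — sum the magnitudes of each area piece.
0–5 s: |11| × 5 = 55 m
5–11 s: |-1| × 6 = 6 m
11–15 s: |1| × 4 = 4 m
15–20 s: |4| × 5 = 20 m
20–24 s: |-1| × 4 = 4 m
Total distance = 89 m

89 m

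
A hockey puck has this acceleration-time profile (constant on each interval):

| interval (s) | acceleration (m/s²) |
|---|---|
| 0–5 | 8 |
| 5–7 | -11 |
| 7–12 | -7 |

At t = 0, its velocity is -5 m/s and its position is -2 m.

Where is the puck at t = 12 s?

98.5 m

On each constant-a segment, Δv = aΔt and Δx = v₀Δt + ½aΔt²; chain segment to segment.
0–5 s: v starts -5 m/s; Δx = -5·5 + ½·8·5² = 75 m; v ends 35 m/s.
5–7 s: v starts 35 m/s; Δx = 35·2 + ½·-11·2² = 48 m; v ends 13 m/s.
7–12 s: v starts 13 m/s; Δx = 13·5 + ½·-7·5² = -22.5 m; v ends -22 m/s.
x(12) = -2 + Σ Δx = 98.5 m.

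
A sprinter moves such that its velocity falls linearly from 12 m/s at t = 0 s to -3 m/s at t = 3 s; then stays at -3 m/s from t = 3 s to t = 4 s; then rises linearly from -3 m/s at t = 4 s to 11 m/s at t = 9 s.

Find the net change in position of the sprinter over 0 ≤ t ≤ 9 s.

Displacement is the signed area under the v-t curve.
0–3 s: ½(12 + -3)(3) = 13.5 m
3–4 s: -3 × 1 = -3 m
4–9 s: ½(-3 + 11)(5) = 20 m
Net displacement = 30.5 m

30.5 m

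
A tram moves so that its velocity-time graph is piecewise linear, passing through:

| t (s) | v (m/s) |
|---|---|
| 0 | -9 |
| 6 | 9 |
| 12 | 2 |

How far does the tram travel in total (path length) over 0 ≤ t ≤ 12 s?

60 m

Distance (not displacement) is the total path length: add the absolute areas under v-t.
0–6 s: v = 0 at t = 3 s; triangle areas 13.5 + 13.5 = 27 m
6–12 s: |½(9 + 2)(6)| = 33 m
Total distance = 60 m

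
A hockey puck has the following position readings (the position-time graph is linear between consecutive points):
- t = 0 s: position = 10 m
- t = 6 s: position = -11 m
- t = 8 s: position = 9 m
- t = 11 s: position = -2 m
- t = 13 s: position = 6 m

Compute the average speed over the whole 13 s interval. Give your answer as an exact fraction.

Average speed = (total path length)/(elapsed time); on a piecewise-linear x-t graph the path length is Σ|Δx|.
0–6 s: |Δx| = |-11 − 10| = 21 m
6–8 s: |Δx| = |9 − -11| = 20 m
8–11 s: |Δx| = |-2 − 9| = 11 m
11–13 s: |Δx| = |6 − -2| = 8 m
Total path = 60 m; average speed = 60/13 = 60/13 m/s.

60/13 m/s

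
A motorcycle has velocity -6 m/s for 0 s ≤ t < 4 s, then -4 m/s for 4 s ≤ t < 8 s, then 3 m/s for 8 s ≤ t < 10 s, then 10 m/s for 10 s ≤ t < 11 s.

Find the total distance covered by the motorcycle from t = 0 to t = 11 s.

56 m

Total distance travelled is ∫|v| dt — sum the magnitudes of each area piece.
0–4 s: |-6| × 4 = 24 m
4–8 s: |-4| × 4 = 16 m
8–10 s: |3| × 2 = 6 m
10–11 s: |10| × 1 = 10 m
Total distance = 56 m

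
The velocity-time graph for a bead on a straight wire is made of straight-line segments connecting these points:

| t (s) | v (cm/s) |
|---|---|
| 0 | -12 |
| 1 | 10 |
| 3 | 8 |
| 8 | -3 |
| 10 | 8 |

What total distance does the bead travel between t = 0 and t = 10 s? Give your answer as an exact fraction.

Distance (not displacement) is the total path length: add the absolute areas under v-t.
0–1 s: v = 0 at t = 6/11 s; triangle areas 36/11 + 25/11 = 61/11 cm
1–3 s: |½(10 + 8)(2)| = 18 cm
3–8 s: v = 0 at t = 73/11 s; triangle areas 160/11 + 45/22 = 365/22 cm
8–10 s: v = 0 at t = 94/11 s; triangle areas 9/11 + 64/11 = 73/11 cm
Total distance = 1029/22 cm

1029/22 cm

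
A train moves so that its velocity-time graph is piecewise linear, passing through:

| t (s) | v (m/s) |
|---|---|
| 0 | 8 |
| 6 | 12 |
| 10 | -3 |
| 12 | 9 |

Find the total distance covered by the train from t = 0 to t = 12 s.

Distance (not displacement) is the total path length: add the absolute areas under v-t.
0–6 s: |½(8 + 12)(6)| = 60 m
6–10 s: v = 0 at t = 9.2 s; triangle areas 19.2 + 1.2 = 20.4 m
10–12 s: v = 0 at t = 10.5 s; triangle areas 0.75 + 6.75 = 7.5 m
Total distance = 87.9 m

87.9 m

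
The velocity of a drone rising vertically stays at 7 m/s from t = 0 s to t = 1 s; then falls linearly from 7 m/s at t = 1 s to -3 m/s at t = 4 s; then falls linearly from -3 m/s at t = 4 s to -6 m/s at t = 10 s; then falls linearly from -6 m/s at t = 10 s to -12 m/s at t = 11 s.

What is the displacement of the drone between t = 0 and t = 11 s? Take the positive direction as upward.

Net displacement equals the area under the velocity-time graph (areas below the axis count negative).
0–1 s: 7 × 1 = 7 m
1–4 s: ½(7 + -3)(3) = 6 m
4–10 s: ½(-3 + -6)(6) = -27 m
10–11 s: ½(-6 + -12)(1) = -9 m
Net displacement = -23 m

-23 m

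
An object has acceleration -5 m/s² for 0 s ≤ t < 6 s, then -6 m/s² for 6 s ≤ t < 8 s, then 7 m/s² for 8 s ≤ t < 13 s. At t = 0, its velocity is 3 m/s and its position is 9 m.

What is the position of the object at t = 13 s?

On each constant-a segment, Δv = aΔt and Δx = v₀Δt + ½aΔt²; chain segment to segment.
0–6 s: v starts 3 m/s; Δx = 3·6 + ½·-5·6² = -72 m; v ends -27 m/s.
6–8 s: v starts -27 m/s; Δx = -27·2 + ½·-6·2² = -66 m; v ends -39 m/s.
8–13 s: v starts -39 m/s; Δx = -39·5 + ½·7·5² = -107.5 m; v ends -4 m/s.
x(13) = 9 + Σ Δx = -236.5 m.

-236.5 m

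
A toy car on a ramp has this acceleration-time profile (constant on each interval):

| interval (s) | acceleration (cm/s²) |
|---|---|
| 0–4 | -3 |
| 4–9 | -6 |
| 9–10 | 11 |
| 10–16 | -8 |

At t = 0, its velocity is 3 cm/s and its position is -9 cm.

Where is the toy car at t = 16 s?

On each constant-a segment, Δv = aΔt and Δx = v₀Δt + ½aΔt²; chain segment to segment.
0–4 s: v starts 3 cm/s; Δx = 3·4 + ½·-3·4² = -12 cm; v ends -9 cm/s.
4–9 s: v starts -9 cm/s; Δx = -9·5 + ½·-6·5² = -120 cm; v ends -39 cm/s.
9–10 s: v starts -39 cm/s; Δx = -39·1 + ½·11·1² = -33.5 cm; v ends -28 cm/s.
10–16 s: v starts -28 cm/s; Δx = -28·6 + ½·-8·6² = -312 cm; v ends -76 cm/s.
x(16) = -9 + Σ Δx = -486.5 cm.

-486.5 cm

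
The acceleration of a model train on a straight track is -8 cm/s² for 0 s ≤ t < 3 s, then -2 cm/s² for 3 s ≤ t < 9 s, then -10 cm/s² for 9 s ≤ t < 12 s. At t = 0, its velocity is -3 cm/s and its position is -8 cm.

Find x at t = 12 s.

-413 cm

On each constant-a segment, Δv = aΔt and Δx = v₀Δt + ½aΔt²; chain segment to segment.
0–3 s: v starts -3 cm/s; Δx = -3·3 + ½·-8·3² = -45 cm; v ends -27 cm/s.
3–9 s: v starts -27 cm/s; Δx = -27·6 + ½·-2·6² = -198 cm; v ends -39 cm/s.
9–12 s: v starts -39 cm/s; Δx = -39·3 + ½·-10·3² = -162 cm; v ends -69 cm/s.
x(12) = -8 + Σ Δx = -413 cm.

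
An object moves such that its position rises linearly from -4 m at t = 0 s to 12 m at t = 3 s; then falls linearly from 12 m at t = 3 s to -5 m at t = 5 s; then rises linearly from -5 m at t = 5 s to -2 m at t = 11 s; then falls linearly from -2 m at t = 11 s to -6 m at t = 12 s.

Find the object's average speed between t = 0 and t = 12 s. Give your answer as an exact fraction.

10/3 m/s

Average speed = (total path length)/(elapsed time); on a piecewise-linear x-t graph the path length is Σ|Δx|.
0–3 s: |Δx| = |12 − -4| = 16 m
3–5 s: |Δx| = |-5 − 12| = 17 m
5–11 s: |Δx| = |-2 − -5| = 3 m
11–12 s: |Δx| = |-6 − -2| = 4 m
Total path = 40 m; average speed = 40/12 = 10/3 m/s.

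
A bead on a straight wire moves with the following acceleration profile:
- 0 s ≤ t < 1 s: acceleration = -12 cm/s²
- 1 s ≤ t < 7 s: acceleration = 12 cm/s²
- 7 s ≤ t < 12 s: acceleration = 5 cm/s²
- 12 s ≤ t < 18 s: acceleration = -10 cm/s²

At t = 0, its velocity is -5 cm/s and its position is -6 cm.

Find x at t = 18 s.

734.5 cm

On each constant-a segment, Δv = aΔt and Δx = v₀Δt + ½aΔt²; chain segment to segment.
0–1 s: v starts -5 cm/s; Δx = -5·1 + ½·-12·1² = -11 cm; v ends -17 cm/s.
1–7 s: v starts -17 cm/s; Δx = -17·6 + ½·12·6² = 114 cm; v ends 55 cm/s.
7–12 s: v starts 55 cm/s; Δx = 55·5 + ½·5·5² = 337.5 cm; v ends 80 cm/s.
12–18 s: v starts 80 cm/s; Δx = 80·6 + ½·-10·6² = 300 cm; v ends 20 cm/s.
x(18) = -6 + Σ Δx = 734.5 cm.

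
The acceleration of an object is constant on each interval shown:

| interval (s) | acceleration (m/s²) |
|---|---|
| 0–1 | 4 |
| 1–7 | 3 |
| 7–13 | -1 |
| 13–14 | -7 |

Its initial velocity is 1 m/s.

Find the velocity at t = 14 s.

Δv equals the area under the a-t graph; then v = v₀ + Δv.
0–1 s: 4 × 1 = 4 m/s
1–7 s: 3 × 6 = 18 m/s
7–13 s: -1 × 6 = -6 m/s
13–14 s: -7 × 1 = -7 m/s
Δv = 9 m/s, so v(14) = 1 + (9) = 10 m/s.

10 m/s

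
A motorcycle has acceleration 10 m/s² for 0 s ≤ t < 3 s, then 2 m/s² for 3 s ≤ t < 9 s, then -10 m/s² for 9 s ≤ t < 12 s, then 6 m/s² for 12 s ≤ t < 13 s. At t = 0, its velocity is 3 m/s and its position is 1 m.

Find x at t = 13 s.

On each constant-a segment, Δv = aΔt and Δx = v₀Δt + ½aΔt²; chain segment to segment.
0–3 s: v starts 3 m/s; Δx = 3·3 + ½·10·3² = 54 m; v ends 33 m/s.
3–9 s: v starts 33 m/s; Δx = 33·6 + ½·2·6² = 234 m; v ends 45 m/s.
9–12 s: v starts 45 m/s; Δx = 45·3 + ½·-10·3² = 90 m; v ends 15 m/s.
12–13 s: v starts 15 m/s; Δx = 15·1 + ½·6·1² = 18 m; v ends 21 m/s.
x(13) = 1 + Σ Δx = 397 m.

397 m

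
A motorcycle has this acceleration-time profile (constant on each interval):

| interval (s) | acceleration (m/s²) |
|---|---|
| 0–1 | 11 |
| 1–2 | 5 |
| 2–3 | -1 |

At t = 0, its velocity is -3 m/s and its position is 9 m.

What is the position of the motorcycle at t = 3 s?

On each constant-a segment, Δv = aΔt and Δx = v₀Δt + ½aΔt²; chain segment to segment.
0–1 s: v starts -3 m/s; Δx = -3·1 + ½·11·1² = 2.5 m; v ends 8 m/s.
1–2 s: v starts 8 m/s; Δx = 8·1 + ½·5·1² = 10.5 m; v ends 13 m/s.
2–3 s: v starts 13 m/s; Δx = 13·1 + ½·-1·1² = 12.5 m; v ends 12 m/s.
x(3) = 9 + Σ Δx = 34.5 m.

34.5 m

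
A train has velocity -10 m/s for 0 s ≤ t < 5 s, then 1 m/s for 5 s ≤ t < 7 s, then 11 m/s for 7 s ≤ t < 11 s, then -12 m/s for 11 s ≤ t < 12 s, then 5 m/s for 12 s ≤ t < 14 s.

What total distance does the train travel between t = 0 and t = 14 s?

118 m

Total distance travelled is ∫|v| dt — sum the magnitudes of each area piece.
0–5 s: |-10| × 5 = 50 m
5–7 s: |1| × 2 = 2 m
7–11 s: |11| × 4 = 44 m
11–12 s: |-12| × 1 = 12 m
12–14 s: |5| × 2 = 10 m
Total distance = 118 m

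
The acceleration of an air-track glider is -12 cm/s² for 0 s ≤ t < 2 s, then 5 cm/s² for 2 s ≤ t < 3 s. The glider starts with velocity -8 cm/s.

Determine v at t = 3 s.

Δv equals the area under the a-t graph; then v = v₀ + Δv.
0–2 s: -12 × 2 = -24 cm/s
2–3 s: 5 × 1 = 5 cm/s
Δv = -19 cm/s, so v(3) = -8 + (-19) = -27 cm/s.

-27 cm/s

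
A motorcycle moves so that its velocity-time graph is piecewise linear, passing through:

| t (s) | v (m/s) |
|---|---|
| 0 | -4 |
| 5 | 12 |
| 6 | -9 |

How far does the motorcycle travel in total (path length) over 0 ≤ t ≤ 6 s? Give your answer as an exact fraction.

Total distance travelled is ∫|v| dt — sum the magnitudes of each area piece.
0–5 s: v = 0 at t = 1.25 s; triangle areas 2.5 + 22.5 = 25 m
5–6 s: v = 0 at t = 39/7 s; triangle areas 24/7 + 27/14 = 75/14 m
Total distance = 425/14 m

425/14 m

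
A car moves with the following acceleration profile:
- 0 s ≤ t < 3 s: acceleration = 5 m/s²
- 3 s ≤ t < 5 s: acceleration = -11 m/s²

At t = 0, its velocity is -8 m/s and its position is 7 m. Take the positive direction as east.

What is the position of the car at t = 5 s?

-2.5 m

On each constant-a segment, Δv = aΔt and Δx = v₀Δt + ½aΔt²; chain segment to segment.
0–3 s: v starts -8 m/s; Δx = -8·3 + ½·5·3² = -1.5 m; v ends 7 m/s.
3–5 s: v starts 7 m/s; Δx = 7·2 + ½·-11·2² = -8 m; v ends -15 m/s.
x(5) = 7 + Σ Δx = -2.5 m.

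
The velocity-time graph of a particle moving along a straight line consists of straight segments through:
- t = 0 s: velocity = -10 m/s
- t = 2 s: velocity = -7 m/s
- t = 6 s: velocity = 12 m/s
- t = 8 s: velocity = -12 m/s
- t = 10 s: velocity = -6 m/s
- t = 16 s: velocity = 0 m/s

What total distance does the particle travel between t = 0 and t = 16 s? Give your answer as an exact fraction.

1621/19 m

Distance (not displacement) is the total path length: add the absolute areas under v-t.
0–2 s: |½(-10 + -7)(2)| = 17 m
2–6 s: v = 0 at t = 66/19 s; triangle areas 98/19 + 288/19 = 386/19 m
6–8 s: v = 0 at t = 7 s; triangle areas 6 + 6 = 12 m
8–10 s: |½(-12 + -6)(2)| = 18 m
10–16 s: |½(-6 + 0)(6)| = 18 m
Total distance = 1621/19 m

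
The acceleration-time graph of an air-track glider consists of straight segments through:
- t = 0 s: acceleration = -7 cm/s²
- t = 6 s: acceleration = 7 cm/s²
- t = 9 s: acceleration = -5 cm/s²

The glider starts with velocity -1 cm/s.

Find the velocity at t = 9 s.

2 cm/s

Δv equals the area under the a-t graph; then v = v₀ + Δv.
0–6 s: ½(-7 + 7)(6) = 0 cm/s
6–9 s: ½(7 + -5)(3) = 3 cm/s
Δv = 3 cm/s, so v(9) = -1 + (3) = 2 cm/s.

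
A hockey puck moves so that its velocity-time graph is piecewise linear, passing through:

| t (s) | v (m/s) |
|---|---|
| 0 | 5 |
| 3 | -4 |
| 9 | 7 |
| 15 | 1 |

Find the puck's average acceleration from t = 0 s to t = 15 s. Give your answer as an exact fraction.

Average acceleration = Δv/Δt = (1 − 5)/(15 − 0) = -4/15 m/s².

-4/15 m/s²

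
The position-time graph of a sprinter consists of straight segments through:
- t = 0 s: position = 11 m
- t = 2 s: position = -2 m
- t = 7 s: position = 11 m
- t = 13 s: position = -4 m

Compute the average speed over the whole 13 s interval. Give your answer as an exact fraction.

41/13 m/s

Average speed = (total path length)/(elapsed time); on a piecewise-linear x-t graph the path length is Σ|Δx|.
0–2 s: |Δx| = |-2 − 11| = 13 m
2–7 s: |Δx| = |11 − -2| = 13 m
7–13 s: |Δx| = |-4 − 11| = 15 m
Total path = 41 m; average speed = 41/13 = 41/13 m/s.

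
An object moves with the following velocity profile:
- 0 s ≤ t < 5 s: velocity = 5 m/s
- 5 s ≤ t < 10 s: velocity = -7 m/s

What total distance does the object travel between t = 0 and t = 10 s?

60 m

Distance (not displacement) is the total path length: add the absolute areas under v-t.
0–5 s: |5| × 5 = 25 m
5–10 s: |-7| × 5 = 35 m
Total distance = 60 m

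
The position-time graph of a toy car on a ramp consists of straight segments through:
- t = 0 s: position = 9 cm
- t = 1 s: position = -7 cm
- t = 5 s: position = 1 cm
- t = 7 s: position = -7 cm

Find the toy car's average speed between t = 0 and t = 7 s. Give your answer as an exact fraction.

Average speed = (total path length)/(elapsed time); on a piecewise-linear x-t graph the path length is Σ|Δx|.
0–1 s: |Δx| = |-7 − 9| = 16 cm
1–5 s: |Δx| = |1 − -7| = 8 cm
5–7 s: |Δx| = |-7 − 1| = 8 cm
Total path = 32 cm; average speed = 32/7 = 32/7 cm/s.

32/7 cm/s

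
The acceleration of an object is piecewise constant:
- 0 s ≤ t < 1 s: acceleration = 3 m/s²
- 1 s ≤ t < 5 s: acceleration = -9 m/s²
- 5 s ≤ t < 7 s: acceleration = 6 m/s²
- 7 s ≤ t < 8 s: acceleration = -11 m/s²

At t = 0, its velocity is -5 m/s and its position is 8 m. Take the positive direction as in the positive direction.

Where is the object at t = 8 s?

-171 m

On each constant-a segment, Δv = aΔt and Δx = v₀Δt + ½aΔt²; chain segment to segment.
0–1 s: v starts -5 m/s; Δx = -5·1 + ½·3·1² = -3.5 m; v ends -2 m/s.
1–5 s: v starts -2 m/s; Δx = -2·4 + ½·-9·4² = -80 m; v ends -38 m/s.
5–7 s: v starts -38 m/s; Δx = -38·2 + ½·6·2² = -64 m; v ends -26 m/s.
7–8 s: v starts -26 m/s; Δx = -26·1 + ½·-11·1² = -31.5 m; v ends -37 m/s.
x(8) = 8 + Σ Δx = -171 m.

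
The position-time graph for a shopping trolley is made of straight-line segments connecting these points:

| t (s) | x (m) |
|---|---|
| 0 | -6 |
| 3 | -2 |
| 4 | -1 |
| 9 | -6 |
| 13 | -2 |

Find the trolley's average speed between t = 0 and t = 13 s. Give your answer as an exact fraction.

Average speed = (total path length)/(elapsed time); on a piecewise-linear x-t graph the path length is Σ|Δx|.
0–3 s: |Δx| = |-2 − -6| = 4 m
3–4 s: |Δx| = |-1 − -2| = 1 m
4–9 s: |Δx| = |-6 − -1| = 5 m
9–13 s: |Δx| = |-2 − -6| = 4 m
Total path = 14 m; average speed = 14/13 = 14/13 m/s.

14/13 m/s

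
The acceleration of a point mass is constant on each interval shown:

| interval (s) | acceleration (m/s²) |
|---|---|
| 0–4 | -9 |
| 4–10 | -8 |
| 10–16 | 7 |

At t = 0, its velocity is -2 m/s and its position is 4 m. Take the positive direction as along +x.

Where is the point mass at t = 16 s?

On each constant-a segment, Δv = aΔt and Δx = v₀Δt + ½aΔt²; chain segment to segment.
0–4 s: v starts -2 m/s; Δx = -2·4 + ½·-9·4² = -80 m; v ends -38 m/s.
4–10 s: v starts -38 m/s; Δx = -38·6 + ½·-8·6² = -372 m; v ends -86 m/s.
10–16 s: v starts -86 m/s; Δx = -86·6 + ½·7·6² = -390 m; v ends -44 m/s.
x(16) = 4 + Σ Δx = -838 m.

-838 m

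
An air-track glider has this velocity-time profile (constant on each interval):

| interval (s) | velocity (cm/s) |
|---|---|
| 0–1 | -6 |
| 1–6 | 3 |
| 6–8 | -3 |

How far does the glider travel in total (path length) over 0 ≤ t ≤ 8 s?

Total distance travelled is ∫|v| dt — sum the magnitudes of each area piece.
0–1 s: |-6| × 1 = 6 cm
1–6 s: |3| × 5 = 15 cm
6–8 s: |-3| × 2 = 6 cm
Total distance = 27 cm

27 cm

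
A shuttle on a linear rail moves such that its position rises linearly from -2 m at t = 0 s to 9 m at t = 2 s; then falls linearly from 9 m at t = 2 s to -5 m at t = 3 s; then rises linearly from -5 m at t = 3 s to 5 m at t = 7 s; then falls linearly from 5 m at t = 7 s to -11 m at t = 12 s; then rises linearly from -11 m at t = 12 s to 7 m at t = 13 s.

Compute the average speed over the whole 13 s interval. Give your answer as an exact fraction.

Average speed = (total path length)/(elapsed time); on a piecewise-linear x-t graph the path length is Σ|Δx|.
0–2 s: |Δx| = |9 − -2| = 11 m
2–3 s: |Δx| = |-5 − 9| = 14 m
3–7 s: |Δx| = |5 − -5| = 10 m
7–12 s: |Δx| = |-11 − 5| = 16 m
12–13 s: |Δx| = |7 − -11| = 18 m
Total path = 69 m; average speed = 69/13 = 69/13 m/s.

69/13 m/s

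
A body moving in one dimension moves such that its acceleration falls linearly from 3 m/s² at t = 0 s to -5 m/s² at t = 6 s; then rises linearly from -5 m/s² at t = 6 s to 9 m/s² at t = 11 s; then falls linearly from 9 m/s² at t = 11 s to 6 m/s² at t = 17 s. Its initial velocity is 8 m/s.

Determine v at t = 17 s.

57 m/s

Δv equals the area under the a-t graph; then v = v₀ + Δv.
0–6 s: ½(3 + -5)(6) = -6 m/s
6–11 s: ½(-5 + 9)(5) = 10 m/s
11–17 s: ½(9 + 6)(6) = 45 m/s
Δv = 49 m/s, so v(17) = 8 + (49) = 57 m/s.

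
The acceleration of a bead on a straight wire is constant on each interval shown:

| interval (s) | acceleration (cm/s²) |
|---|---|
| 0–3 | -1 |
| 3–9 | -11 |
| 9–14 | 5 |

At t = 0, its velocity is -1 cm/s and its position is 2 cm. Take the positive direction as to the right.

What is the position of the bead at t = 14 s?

-515 cm

On each constant-a segment, Δv = aΔt and Δx = v₀Δt + ½aΔt²; chain segment to segment.
0–3 s: v starts -1 cm/s; Δx = -1·3 + ½·-1·3² = -7.5 cm; v ends -4 cm/s.
3–9 s: v starts -4 cm/s; Δx = -4·6 + ½·-11·6² = -222 cm; v ends -70 cm/s.
9–14 s: v starts -70 cm/s; Δx = -70·5 + ½·5·5² = -287.5 cm; v ends -45 cm/s.
x(14) = 2 + Σ Δx = -515 cm.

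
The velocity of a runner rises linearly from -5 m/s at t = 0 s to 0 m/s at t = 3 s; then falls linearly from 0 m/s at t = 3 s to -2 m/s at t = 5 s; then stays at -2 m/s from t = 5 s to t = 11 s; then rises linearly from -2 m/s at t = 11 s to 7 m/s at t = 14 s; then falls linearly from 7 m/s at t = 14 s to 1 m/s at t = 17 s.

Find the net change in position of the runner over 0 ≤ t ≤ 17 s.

Displacement is the signed area under the v-t curve.
0–3 s: ½(-5 + 0)(3) = -7.5 m
3–5 s: ½(0 + -2)(2) = -2 m
5–11 s: -2 × 6 = -12 m
11–14 s: ½(-2 + 7)(3) = 7.5 m
14–17 s: ½(7 + 1)(3) = 12 m
Net displacement = -2 m

-2 m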